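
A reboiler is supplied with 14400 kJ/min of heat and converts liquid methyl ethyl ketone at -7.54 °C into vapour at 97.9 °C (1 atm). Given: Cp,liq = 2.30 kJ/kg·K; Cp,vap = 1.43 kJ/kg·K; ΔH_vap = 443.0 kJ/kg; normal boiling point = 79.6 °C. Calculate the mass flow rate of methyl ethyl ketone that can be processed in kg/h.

ṁ = 1290 kg/h

Δh = 2.30×(79.6−-7.54) + 443.0 + 1.43×(97.9−79.6) = 669.59 kJ/kg
Q = 14400 kJ/min = 240 kJ/s = 864000 kJ/h
ṁ = Q/Δh = 864000 / 669.59 = 1290.3 kg/h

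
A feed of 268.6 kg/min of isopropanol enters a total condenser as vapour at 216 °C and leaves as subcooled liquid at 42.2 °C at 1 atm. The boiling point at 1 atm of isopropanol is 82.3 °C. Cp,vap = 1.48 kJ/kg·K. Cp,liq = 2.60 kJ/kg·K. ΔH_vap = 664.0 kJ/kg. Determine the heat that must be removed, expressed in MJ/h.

vapour 216→82.3 °C: -197.88 kJ/kg
condensation at 82.3 °C: -664 kJ/kg
liquid 82.3→42.2 °C: -104.26 kJ/kg
Δh = -197.88 + -664 + -104.26 = -966.14 kJ/kg
Q = ṁ·Δh = 268.6 kg/min × -966.14 kJ/kg = -259500 kJ/min
|Q| = 4325.1 kW = 15570 MJ/h

Q_c = 15600 MJ/h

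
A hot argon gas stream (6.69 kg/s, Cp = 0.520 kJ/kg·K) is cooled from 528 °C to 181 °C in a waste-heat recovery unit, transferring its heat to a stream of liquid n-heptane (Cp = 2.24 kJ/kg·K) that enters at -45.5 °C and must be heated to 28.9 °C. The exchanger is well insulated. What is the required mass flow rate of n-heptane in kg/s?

Heat released by hot stream: Q = 6.69 × 0.520 × (528 − 181) = 1207.1 kJ/s
Energy balance on cold side (adiabatic exchanger): Q = ṁ_c·Cp_c·(T_c,out − T_c,in)
ṁ_c = 1207.1 / [2.24 × (28.9 − -45.5)] = 7.2433 kg/s

ṁ_c = 7.24 kg/s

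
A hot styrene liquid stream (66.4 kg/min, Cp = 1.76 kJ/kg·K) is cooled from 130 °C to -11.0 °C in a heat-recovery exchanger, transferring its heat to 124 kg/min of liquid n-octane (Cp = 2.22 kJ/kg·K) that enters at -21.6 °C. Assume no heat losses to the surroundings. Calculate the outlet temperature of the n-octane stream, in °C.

Heat released by hot stream: Q = 66.4 × 1.76 × (130 − -11.0) = 16478 kJ/min
Energy balance on cold side (adiabatic exchanger): Q = ṁ_c·Cp_c·(T_c,out − T_c,in)
T_c,out = -21.6 + 16478/(124 × 2.22) = 38.258 °C

T_c,out = 38.3 °C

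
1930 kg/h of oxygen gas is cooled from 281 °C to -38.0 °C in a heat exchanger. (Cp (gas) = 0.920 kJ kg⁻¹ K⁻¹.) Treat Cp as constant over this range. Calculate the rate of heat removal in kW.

Q = ṁ·Cp·ΔT = 1930 × 0.920 × (-38.0 − 281) = -566420 kJ/h
Converting: 566420 / 3600 s = 157.34 kW

Q_c = 157 kW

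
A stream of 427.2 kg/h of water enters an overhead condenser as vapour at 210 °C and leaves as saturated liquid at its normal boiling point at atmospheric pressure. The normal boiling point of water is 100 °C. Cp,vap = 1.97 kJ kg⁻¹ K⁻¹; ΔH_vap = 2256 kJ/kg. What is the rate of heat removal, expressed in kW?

Q_c = 293 kW

vapour 210→100 °C: -216.7 kJ/kg
condensation at 100 °C: -2256 kJ/kg
Δh = -216.7 + -2256 = -2472.7 kJ/kg
Q = ṁ·Δh = 427.2 kg/h × -2472.7 kJ/kg = -1.0563e+06 kJ/h
|Q| = 293.43 kW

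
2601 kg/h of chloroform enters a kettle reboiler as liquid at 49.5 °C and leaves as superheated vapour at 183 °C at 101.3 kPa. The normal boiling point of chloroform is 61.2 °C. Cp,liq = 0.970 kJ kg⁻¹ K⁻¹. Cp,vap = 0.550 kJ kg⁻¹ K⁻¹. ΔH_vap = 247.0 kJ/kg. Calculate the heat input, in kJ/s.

Q = 235 kJ/s

liquid 49.5→61.2 °C: 11.349 kJ/kg
vaporisation at 61.2 °C: 247 kJ/kg
vapour 61.2→183 °C: 66.99 kJ/kg
Δh = 11.349 + 247 + 66.99 = 325.34 kJ/kg
Q = ṁ·Δh = 2601 kg/h × 325.34 kJ/kg = 846210 kJ/h
|Q| = 235.06 kW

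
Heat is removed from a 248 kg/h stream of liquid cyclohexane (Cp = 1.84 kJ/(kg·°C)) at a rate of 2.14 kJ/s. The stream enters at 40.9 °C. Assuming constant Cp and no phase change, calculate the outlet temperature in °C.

T_out = 24.0 °C

Q = 2.14 kJ/s = 7704 kJ/h
ΔT = Q/(ṁ·Cp) = 7704/(248×1.84) = 16.883 K
T_out = 40.9 − 16.883 = 24.017 °C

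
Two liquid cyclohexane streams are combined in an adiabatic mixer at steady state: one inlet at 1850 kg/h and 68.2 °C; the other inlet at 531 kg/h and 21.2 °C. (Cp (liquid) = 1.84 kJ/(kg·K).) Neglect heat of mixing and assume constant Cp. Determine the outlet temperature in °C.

T_out = 57.7 °C

Energy balance with Q = 0: Σ ṁᵢCp,ᵢ(T_out − Tᵢ) = 0
Σ ṁᵢCp,ᵢTᵢ = 1850×1.84×68.2 + 531×1.84×21.2 = 252870
Σ ṁᵢCp,ᵢ = 1850×1.84 + 531×1.84 = 4381
T_out = 252870 / 4381 = 57.718 °C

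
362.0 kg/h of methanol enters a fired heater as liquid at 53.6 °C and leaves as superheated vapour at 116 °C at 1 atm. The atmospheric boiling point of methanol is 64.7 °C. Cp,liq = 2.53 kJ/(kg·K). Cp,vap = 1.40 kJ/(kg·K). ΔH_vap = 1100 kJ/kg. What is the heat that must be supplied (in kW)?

Q = 121 kW

liquid 53.6→64.7 °C: 28.083 kJ/kg
vaporisation at 64.7 °C: 1100 kJ/kg
vapour 64.7→116 °C: 71.82 kJ/kg
Δh = 28.083 + 1100 + 71.82 = 1199.9 kJ/kg
Q = ṁ·Δh = 362.0 kg/h × 1199.9 kJ/kg = 434360 kJ/h
|Q| = 120.66 kW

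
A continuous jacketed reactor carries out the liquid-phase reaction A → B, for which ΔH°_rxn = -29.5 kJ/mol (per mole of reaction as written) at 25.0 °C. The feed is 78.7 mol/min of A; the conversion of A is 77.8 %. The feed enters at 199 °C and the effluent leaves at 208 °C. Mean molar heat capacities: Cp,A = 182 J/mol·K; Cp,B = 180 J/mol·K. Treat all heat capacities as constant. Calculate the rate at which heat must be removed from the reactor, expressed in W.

Q_out = 28300 W

Extent of reaction ξ = 0.778 × 78.7 = 61.229 mol/min
Reaction term: ξ·ΔH°_rxn = 61.229 × -29.5 = -1806.2 kJ/min
Sensible, feed 199→25 °C: -2492.3 kJ/min
Outlet flows (mol/min): A 17.471, B 61.229
Sensible, products 25→208 °C: 2598.8 kJ/min
Q = ΔH = -1699.7 kJ/min = -28.329 kW
Heat removed = 28329 W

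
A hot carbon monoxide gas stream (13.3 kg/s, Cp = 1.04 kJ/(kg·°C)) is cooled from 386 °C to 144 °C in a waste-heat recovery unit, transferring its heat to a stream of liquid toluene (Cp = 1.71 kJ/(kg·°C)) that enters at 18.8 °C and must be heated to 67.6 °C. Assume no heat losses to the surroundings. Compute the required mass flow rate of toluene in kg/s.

ṁ_c = 40.1 kg/s

Heat released by hot stream: Q = 13.3 × 1.04 × (386 − 144) = 3347.3 kJ/s
Energy balance on cold side (adiabatic exchanger): Q = ṁ_c·Cp_c·(T_c,out − T_c,in)
ṁ_c = 3347.3 / [1.71 × (67.6 − 18.8)] = 40.113 kg/s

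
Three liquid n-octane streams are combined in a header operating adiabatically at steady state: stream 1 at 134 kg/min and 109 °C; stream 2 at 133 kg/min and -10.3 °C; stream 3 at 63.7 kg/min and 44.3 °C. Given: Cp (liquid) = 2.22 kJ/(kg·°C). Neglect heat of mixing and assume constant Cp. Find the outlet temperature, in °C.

T_out = 48.6 °C

Energy balance with Q = 0: Σ ṁᵢCp,ᵢ(T_out − Tᵢ) = 0
T_out = Σ ṁᵢCp,ᵢTᵢ / Σ ṁᵢCp,ᵢ
      = 35649 / 734.15 = 48.558 °C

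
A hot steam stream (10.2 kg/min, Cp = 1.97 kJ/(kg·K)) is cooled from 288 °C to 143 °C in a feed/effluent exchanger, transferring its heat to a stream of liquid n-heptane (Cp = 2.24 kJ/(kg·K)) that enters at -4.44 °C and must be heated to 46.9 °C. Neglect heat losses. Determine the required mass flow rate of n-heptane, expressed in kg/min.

Heat released by hot stream: Q = 10.2 × 1.97 × (288 − 143) = 2913.6 kJ/min
Energy balance on cold side (adiabatic exchanger): Q = ṁ_c·Cp_c·(T_c,out − T_c,in)
ṁ_c = 2913.6 / [2.24 × (46.9 − -4.44)] = 25.336 kg/min

ṁ_c = 25.3 kg/min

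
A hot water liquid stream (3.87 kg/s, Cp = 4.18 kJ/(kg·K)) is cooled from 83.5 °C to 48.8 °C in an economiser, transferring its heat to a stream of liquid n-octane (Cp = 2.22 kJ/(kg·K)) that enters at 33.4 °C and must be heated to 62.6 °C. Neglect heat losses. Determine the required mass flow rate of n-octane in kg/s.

Heat released by hot stream: Q = 3.87 × 4.18 × (83.5 − 48.8) = 561.33 kJ/s
Energy balance on cold side (adiabatic exchanger): Q = ṁ_c·Cp_c·(T_c,out − T_c,in)
ṁ_c = 561.33 / [2.22 × (62.6 − 33.4)] = 8.6593 kg/s

ṁ_c = 8.66 kg/s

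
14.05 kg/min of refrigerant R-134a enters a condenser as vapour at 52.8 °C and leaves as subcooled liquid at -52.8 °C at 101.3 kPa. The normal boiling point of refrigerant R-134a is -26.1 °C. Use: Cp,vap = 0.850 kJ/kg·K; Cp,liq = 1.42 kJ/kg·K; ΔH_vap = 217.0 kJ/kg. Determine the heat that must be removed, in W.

vapour 52.8→-26.1 °C: -67.065 kJ/kg
condensation at -26.1 °C: -217 kJ/kg
liquid -26.1→-52.8 °C: -37.914 kJ/kg
Δh = -67.065 + -217 + -37.914 = -321.98 kJ/kg
Q = ṁ·Δh = 14.05 kg/min × -321.98 kJ/kg = -4523.8 kJ/min
|Q| = 75.397 kW = 75397 W

Q_c = 75400 W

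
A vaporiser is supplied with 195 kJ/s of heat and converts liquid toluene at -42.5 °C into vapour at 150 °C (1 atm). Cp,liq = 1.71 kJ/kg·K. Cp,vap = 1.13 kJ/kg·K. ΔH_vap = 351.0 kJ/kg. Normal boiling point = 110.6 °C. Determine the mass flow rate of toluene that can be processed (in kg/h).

ṁ = 1070 kg/h

Δh = 1.71×(110.6−-42.5) + 351.0 + 1.13×(150−110.6) = 657.32 kJ/kg
Q = 195 kJ/s = 195 kJ/s = 702000 kJ/h
ṁ = Q/Δh = 702000 / 657.32 = 1068 kg/h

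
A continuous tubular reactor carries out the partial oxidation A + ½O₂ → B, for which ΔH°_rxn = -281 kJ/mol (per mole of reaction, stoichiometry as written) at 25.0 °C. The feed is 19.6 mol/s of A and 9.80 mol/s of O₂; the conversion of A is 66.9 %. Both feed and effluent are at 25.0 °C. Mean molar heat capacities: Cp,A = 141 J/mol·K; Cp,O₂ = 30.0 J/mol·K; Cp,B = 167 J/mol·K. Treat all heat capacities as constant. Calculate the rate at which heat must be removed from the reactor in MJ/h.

Q_out = 13300 MJ/h

Extent of reaction ξ = 0.669 × 19.6 = 13.112 mol/s
Reaction term: ξ·ΔH°_rxn = 13.112 × -281 = -3684.6 kJ/s
Q = ΔH = -3684.6 kJ/s = -3684.6 kW
Heat removed = 13265 MJ/h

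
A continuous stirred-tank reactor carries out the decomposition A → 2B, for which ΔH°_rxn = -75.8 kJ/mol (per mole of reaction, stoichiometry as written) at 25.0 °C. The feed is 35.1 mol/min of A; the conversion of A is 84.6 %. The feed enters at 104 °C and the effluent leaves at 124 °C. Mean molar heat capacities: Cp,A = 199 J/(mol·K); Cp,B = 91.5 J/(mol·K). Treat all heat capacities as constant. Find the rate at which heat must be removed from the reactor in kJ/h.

Q_out = 129000 kJ/h

Extent of reaction ξ = 0.846 × 35.1 = 29.695 mol/min
Reaction term: ξ·ΔH°_rxn = 29.695 × -75.8 = -2250.9 kJ/min
Sensible, feed 104→25 °C: -551.81 kJ/min
Outlet flows (mol/min): A 5.4054, B 59.389
Sensible, products 25→124 °C: 644.47 kJ/min
Q = ΔH = -2158.2 kJ/min = -35.97 kW
Heat removed = 129490 kJ/h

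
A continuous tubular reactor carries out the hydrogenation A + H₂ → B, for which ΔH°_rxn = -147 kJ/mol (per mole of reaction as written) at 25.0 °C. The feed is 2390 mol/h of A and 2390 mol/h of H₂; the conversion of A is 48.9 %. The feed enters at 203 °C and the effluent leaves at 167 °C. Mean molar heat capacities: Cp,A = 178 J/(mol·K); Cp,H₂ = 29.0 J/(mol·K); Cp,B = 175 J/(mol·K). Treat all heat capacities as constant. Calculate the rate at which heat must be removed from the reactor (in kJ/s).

Q_out = 54.1 kJ/s

Extent of reaction ξ = 0.489 × 2390 = 1168.7 mol/h
Reaction term: ξ·ΔH°_rxn = 1168.7 × -147 = -171800 kJ/h
Sensible, feed 203→25 °C: -88062 kJ/h
Outlet flows (mol/h): A 1221.3, H₂ 1221.3, B 1168.7
Sensible, products 25→167 °C: 64941 kJ/h
Q = ΔH = -194920 kJ/h = -54.145 kW
Heat removed = 54.145 kJ/s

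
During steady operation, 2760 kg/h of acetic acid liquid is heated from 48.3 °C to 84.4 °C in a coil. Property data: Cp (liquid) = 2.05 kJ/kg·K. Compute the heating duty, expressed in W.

Q = ṁ·Cp·ΔT = 2760 × 2.05 × (84.4 − 48.3) = 204250 kJ/h
Converting: 204250 / 3600 s = 56.737 kW
Heating duty = 56737 W

Q = 56700 W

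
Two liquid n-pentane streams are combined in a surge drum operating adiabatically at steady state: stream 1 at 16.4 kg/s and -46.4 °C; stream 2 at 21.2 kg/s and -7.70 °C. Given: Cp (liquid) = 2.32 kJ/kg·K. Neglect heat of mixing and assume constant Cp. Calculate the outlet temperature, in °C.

No heat crosses the boundary, so H_out = H_in.
Σ ṁᵢCp,ᵢTᵢ = 16.4×2.32×-46.4 + 21.2×2.32×-7.70 = -2144.1
Σ ṁᵢCp,ᵢ = 16.4×2.32 + 21.2×2.32 = 87.232
T_out = -2144.1 / 87.232 = -24.58 °C

T_out = -24.6 °C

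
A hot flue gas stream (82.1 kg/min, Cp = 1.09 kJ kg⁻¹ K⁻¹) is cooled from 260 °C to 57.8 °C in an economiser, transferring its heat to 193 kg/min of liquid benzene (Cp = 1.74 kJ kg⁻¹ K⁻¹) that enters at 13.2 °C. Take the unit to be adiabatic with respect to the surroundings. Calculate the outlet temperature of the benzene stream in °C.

T_c,out = 67.1 °C

Heat released by hot stream: Q = 82.1 × 1.09 × (260 − 57.8) = 18095 kJ/min
Energy balance on cold side (adiabatic exchanger): Q = ṁ_c·Cp_c·(T_c,out − T_c,in)
T_c,out = 13.2 + 18095/(193 × 1.74) = 67.082 °C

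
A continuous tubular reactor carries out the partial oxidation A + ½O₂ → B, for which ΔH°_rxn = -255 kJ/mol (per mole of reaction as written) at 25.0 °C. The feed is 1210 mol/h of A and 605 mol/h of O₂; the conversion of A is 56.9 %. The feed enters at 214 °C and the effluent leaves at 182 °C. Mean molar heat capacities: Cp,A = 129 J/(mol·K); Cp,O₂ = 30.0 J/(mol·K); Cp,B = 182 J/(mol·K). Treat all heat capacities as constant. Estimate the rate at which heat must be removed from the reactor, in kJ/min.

Q_out = 2950 kJ/min

Extent of reaction ξ = 0.569 × 1210 = 688.49 mol/h
Reaction term: ξ·ΔH°_rxn = 688.49 × -255 = -175560 kJ/h
Sensible, feed 214→25 °C: -32931 kJ/h
Outlet flows (mol/h): A 521.51, O₂ 260.76, B 688.49
Sensible, products 25→182 °C: 31463 kJ/h
Q = ΔH = -177030 kJ/h = -49.176 kW
Heat removed = 2950.6 kJ/min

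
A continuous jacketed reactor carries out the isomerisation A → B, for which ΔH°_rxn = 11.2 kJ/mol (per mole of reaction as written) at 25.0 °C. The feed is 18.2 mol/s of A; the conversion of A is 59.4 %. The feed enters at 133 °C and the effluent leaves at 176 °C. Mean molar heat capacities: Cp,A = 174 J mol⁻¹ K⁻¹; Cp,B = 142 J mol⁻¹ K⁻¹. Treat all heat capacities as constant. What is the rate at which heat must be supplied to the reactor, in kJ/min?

Q_in = 12300 kJ/min

Extent of reaction ξ = 0.594 × 18.2 = 10.811 mol/s
Reaction term: ξ·ΔH°_rxn = 10.811 × 11.2 = 121.08 kJ/s
Sensible, feed 133→25 °C: -342.01 kJ/s
Outlet flows (mol/s): A 7.3892, B 10.811
Sensible, products 25→176 °C: 425.95 kJ/s
Q = ΔH = 205.02 kJ/s = 205.02 kW
Heat supplied = 12301 kJ/min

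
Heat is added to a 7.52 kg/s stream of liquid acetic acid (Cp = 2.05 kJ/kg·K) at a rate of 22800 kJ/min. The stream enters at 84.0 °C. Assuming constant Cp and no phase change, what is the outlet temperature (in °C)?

Q = 22800 kJ/min = 380 kJ/s
ΔT = Q/(ṁ·Cp) = 380/(7.52×2.05) = 24.65 K
T_out = 84.0 + 24.65 = 108.65 °C

T_out = 109 °C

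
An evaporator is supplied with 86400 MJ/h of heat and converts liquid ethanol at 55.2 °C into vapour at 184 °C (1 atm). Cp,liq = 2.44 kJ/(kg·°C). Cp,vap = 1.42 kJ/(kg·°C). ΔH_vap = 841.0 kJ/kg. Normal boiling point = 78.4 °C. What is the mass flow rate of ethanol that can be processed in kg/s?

Δh = 2.44×(78.4−55.2) + 841.0 + 1.42×(184−78.4) = 1047.6 kJ/kg
Q = 86400 MJ/h = 24000 kJ/s = 24000 kJ/s
ṁ = Q/Δh = 24000 / 1047.6 = 22.91 kg/s

ṁ = 22.9 kg/s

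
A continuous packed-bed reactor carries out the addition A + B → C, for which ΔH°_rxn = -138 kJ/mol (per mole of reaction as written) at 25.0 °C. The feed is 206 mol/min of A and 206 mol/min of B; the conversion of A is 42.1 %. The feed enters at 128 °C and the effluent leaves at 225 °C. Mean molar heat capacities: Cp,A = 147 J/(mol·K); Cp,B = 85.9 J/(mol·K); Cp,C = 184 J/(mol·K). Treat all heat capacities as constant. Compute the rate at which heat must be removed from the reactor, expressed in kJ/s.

Q_out = 136 kJ/s

Extent of reaction ξ = 0.421 × 206 = 86.726 mol/min
Reaction term: ξ·ΔH°_rxn = 86.726 × -138 = -11968 kJ/min
Sensible, feed 128→25 °C: -4941.7 kJ/min
Outlet flows (mol/min): A 119.27, B 119.27, C 86.726
Sensible, products 25→225 °C: 8747.3 kJ/min
Q = ΔH = -8162.6 kJ/min = -136.04 kW
Heat removed = 136.04 kJ/s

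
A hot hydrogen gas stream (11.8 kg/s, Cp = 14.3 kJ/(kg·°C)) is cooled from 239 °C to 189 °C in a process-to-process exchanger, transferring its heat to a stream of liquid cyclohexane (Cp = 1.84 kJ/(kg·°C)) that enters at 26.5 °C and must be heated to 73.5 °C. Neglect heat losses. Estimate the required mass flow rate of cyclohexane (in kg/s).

Heat released by hot stream: Q = 11.8 × 14.3 × (239 − 189) = 8437 kJ/s
Energy balance on cold side (adiabatic exchanger): Q = ṁ_c·Cp_c·(T_c,out − T_c,in)
ṁ_c = 8437 / [1.84 × (73.5 − 26.5)] = 97.56 kg/s

ṁ_c = 97.6 kg/s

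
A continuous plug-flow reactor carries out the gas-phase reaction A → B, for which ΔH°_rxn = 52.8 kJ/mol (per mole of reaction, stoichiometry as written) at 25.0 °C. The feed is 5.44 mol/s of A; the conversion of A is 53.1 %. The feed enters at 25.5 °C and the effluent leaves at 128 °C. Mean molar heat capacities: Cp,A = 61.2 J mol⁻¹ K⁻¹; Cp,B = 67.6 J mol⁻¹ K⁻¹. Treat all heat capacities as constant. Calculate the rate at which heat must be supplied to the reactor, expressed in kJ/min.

Q_in = 11300 kJ/min

Extent of reaction ξ = 0.531 × 5.44 = 2.8886 mol/s
Reaction term: ξ·ΔH°_rxn = 2.8886 × 52.8 = 152.52 kJ/s
Sensible, feed 25.5→25 °C: -0.16646 kJ/s
Outlet flows (mol/s): A 2.5514, B 2.8886
Sensible, products 25→128 °C: 36.196 kJ/s
Q = ΔH = 188.55 kJ/s = 188.55 kW
Heat supplied = 11313 kJ/min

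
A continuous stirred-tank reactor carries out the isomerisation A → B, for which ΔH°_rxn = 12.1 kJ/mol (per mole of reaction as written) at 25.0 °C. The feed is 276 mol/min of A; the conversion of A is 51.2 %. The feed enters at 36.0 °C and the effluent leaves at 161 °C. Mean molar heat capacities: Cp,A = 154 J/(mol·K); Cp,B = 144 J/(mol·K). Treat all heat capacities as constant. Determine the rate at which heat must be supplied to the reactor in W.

Q_in = 114000 W

Extent of reaction ξ = 0.512 × 276 = 141.31 mol/min
Reaction term: ξ·ΔH°_rxn = 141.31 × 12.1 = 1709.9 kJ/min
Sensible, feed 36.0→25 °C: -467.54 kJ/min
Outlet flows (mol/min): A 134.69, B 141.31
Sensible, products 25→161 °C: 5588.4 kJ/min
Q = ΔH = 6830.7 kJ/min = 113.84 kW
Heat supplied = 113840 W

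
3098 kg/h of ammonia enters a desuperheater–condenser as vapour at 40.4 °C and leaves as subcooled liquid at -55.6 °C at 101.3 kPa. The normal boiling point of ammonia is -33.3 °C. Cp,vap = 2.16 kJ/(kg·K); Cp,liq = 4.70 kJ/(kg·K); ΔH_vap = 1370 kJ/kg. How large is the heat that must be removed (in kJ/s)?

vapour 40.4→-33.3 °C: -159.19 kJ/kg
condensation at -33.3 °C: -1370 kJ/kg
liquid -33.3→-55.6 °C: -104.81 kJ/kg
Δh = -159.19 + -1370 + -104.81 = -1634 kJ/kg
Q = ṁ·Δh = 3098 kg/h × -1634 kJ/kg = -5.0621e+06 kJ/h
|Q| = 1406.1 kW

Q_c = 1410 kJ/s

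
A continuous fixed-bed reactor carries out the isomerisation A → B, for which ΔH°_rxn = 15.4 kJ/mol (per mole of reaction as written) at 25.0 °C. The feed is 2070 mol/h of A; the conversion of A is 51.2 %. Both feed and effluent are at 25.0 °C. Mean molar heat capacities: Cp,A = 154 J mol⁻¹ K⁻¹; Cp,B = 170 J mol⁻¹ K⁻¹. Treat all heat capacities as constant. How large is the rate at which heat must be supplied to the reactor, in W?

Extent of reaction ξ = 0.512 × 2070 = 1059.8 mol/h
Reaction term: ξ·ΔH°_rxn = 1059.8 × 15.4 = 16322 kJ/h
Q = ΔH = 16322 kJ/h = 4.5338 kW
Heat supplied = 4533.8 W

Q_in = 4530 W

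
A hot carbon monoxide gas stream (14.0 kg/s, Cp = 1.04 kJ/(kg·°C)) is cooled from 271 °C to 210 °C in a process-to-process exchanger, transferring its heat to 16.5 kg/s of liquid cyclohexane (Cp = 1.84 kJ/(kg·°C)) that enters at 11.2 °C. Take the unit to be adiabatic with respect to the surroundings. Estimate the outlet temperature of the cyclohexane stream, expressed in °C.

T_c,out = 40.5 °C

Heat released by hot stream: Q = 14.0 × 1.04 × (271 − 210) = 888.16 kJ/s
Energy balance on cold side (adiabatic exchanger): Q = ṁ_c·Cp_c·(T_c,out − T_c,in)
T_c,out = 11.2 + 888.16/(16.5 × 1.84) = 40.454 °C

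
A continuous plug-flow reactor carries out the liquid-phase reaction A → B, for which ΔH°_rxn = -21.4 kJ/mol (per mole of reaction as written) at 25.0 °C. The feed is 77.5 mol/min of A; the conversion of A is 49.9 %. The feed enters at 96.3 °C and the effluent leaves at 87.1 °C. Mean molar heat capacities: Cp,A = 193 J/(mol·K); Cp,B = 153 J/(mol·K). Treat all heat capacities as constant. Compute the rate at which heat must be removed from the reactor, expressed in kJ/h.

Q_out = 63700 kJ/h

Extent of reaction ξ = 0.499 × 77.5 = 38.672 mol/min
Reaction term: ξ·ΔH°_rxn = 38.672 × -21.4 = -827.59 kJ/min
Sensible, feed 96.3→25 °C: -1066.5 kJ/min
Outlet flows (mol/min): A 38.828, B 38.672
Sensible, products 25→87.1 °C: 832.8 kJ/min
Q = ΔH = -1061.3 kJ/min = -17.688 kW
Heat removed = 63676 kJ/h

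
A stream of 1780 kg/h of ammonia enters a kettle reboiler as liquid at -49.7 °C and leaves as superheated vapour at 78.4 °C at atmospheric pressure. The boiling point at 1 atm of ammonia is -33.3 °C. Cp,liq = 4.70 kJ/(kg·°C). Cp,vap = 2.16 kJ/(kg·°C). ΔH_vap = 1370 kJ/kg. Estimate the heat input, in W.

liquid -49.7→-33.3 °C: 77.08 kJ/kg
vaporisation at -33.3 °C: 1370 kJ/kg
vapour -33.3→78.4 °C: 241.27 kJ/kg
Δh = 77.08 + 1370 + 241.27 = 1688.4 kJ/kg
Q = ṁ·Δh = 1780 kg/h × 1688.4 kJ/kg = 3.0053e+06 kJ/h
|Q| = 834.8 kW = 834800 W

Q = 835000 W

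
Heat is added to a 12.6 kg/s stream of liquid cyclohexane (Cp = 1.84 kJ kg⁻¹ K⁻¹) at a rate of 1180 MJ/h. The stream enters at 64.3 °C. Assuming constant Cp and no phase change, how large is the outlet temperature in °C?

T_out = 78.4 °C

Q = 1180 MJ/h = 327.78 kJ/s
ΔT = Q/(ṁ·Cp) = 327.78/(12.6×1.84) = 14.138 K
T_out = 64.3 + 14.138 = 78.438 °C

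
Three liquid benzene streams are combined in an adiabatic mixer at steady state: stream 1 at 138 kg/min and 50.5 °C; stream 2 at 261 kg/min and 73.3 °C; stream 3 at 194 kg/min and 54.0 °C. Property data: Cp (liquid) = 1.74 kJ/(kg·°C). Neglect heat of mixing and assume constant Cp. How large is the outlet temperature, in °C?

T_out = 61.7 °C

Energy balance with Q = 0: Σ ṁᵢCp,ᵢ(T_out − Tᵢ) = 0
Σ ṁᵢCp,ᵢTᵢ = 138×1.74×50.5 + 261×1.74×73.3 + 194×1.74×54.0 = 63643
Σ ṁᵢCp,ᵢ = 138×1.74 + 261×1.74 + 194×1.74 = 1031.8
T_out = 63643 / 1031.8 = 61.68 °C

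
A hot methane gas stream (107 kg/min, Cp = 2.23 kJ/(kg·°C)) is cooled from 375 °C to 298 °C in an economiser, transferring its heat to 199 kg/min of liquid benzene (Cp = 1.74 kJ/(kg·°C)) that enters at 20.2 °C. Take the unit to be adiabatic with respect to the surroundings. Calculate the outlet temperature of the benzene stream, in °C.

T_c,out = 73.3 °C

Heat released by hot stream: Q = 107 × 2.23 × (375 − 298) = 18373 kJ/min
Energy balance on cold side (adiabatic exchanger): Q = ṁ_c·Cp_c·(T_c,out − T_c,in)
T_c,out = 20.2 + 18373/(199 × 1.74) = 73.261 °C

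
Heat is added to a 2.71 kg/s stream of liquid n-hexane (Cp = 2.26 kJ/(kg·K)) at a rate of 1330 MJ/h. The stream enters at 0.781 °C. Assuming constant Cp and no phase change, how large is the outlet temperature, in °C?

T_out = 61.1 °C

Q = 1330 MJ/h = 369.44 kJ/s
ΔT = Q/(ṁ·Cp) = 369.44/(2.71×2.26) = 60.321 K
T_out = 0.781 + 60.321 = 61.102 °C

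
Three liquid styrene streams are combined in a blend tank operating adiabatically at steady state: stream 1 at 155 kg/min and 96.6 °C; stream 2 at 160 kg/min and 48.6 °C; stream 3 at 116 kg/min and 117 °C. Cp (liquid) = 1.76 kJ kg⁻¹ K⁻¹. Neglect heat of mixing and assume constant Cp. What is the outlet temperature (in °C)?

T_out = 84.3 °C

Energy balance with Q = 0: Σ ṁᵢCp,ᵢ(T_out − Tᵢ) = 0
Σ ṁᵢCp,ᵢTᵢ = 155×1.76×96.6 + 160×1.76×48.6 + 116×1.76×117 = 63925
Σ ṁᵢCp,ᵢ = 155×1.76 + 160×1.76 + 116×1.76 = 758.56
T_out = 63925 / 758.56 = 84.271 °C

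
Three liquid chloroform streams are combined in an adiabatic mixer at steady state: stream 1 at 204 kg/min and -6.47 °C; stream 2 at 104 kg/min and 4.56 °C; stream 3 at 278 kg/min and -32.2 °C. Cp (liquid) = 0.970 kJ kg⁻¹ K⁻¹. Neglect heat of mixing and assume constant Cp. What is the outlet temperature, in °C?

Adiabatic, steady state ⇒ Σ ṁᵢCp,ᵢ(T_out − Tᵢ) = 0
T_out = Σ ṁᵢCp,ᵢTᵢ / Σ ṁᵢCp,ᵢ
      = -9503.3 / 568.42 = -16.719 °C

T_out = -16.7 °C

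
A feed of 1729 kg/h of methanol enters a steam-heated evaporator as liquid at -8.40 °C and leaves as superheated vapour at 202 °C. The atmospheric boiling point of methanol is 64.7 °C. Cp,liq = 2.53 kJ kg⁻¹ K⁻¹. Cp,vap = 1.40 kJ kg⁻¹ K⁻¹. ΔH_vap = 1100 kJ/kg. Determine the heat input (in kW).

Q = 709 kW

liquid -8.40→64.7 °C: 184.94 kJ/kg
vaporisation at 64.7 °C: 1100 kJ/kg
vapour 64.7→202 °C: 192.22 kJ/kg
Δh = 184.94 + 1100 + 192.22 = 1477.2 kJ/kg
Q = ṁ·Δh = 1729 kg/h × 1477.2 kJ/kg = 2.554e+06 kJ/h
|Q| = 709.45 kW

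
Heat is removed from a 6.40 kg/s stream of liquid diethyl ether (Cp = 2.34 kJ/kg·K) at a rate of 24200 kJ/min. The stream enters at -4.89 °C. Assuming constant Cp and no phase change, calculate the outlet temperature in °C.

Q = 24200 kJ/min = 403.33 kJ/s
ΔT = Q/(ṁ·Cp) = 403.33/(6.40×2.34) = 26.932 K
T_out = -4.89 − 26.932 = -31.822 °C

T_out = -31.8 °C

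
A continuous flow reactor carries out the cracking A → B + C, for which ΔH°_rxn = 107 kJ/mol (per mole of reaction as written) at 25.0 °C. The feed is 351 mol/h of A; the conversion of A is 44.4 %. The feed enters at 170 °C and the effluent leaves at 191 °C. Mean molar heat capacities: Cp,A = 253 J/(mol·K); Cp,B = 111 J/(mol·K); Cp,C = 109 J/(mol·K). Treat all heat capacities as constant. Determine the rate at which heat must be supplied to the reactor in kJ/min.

Q_in = 295 kJ/min

Extent of reaction ξ = 0.444 × 351 = 155.84 mol/h
Reaction term: ξ·ΔH°_rxn = 155.84 × 107 = 16675 kJ/h
Sensible, feed 170→25 °C: -12876 kJ/h
Outlet flows (mol/h): A 195.16, B 155.84, C 155.84
Sensible, products 25→191 °C: 13888 kJ/h
Q = ΔH = 17686 kJ/h = 4.9129 kW
Heat supplied = 294.77 kJ/min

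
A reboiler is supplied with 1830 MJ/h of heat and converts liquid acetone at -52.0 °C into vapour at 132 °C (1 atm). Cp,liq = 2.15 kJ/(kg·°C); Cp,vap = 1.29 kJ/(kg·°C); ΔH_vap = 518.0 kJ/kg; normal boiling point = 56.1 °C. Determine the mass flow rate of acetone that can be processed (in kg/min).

Δh = 2.15×(56.1−-52.0) + 518.0 + 1.29×(132−56.1) = 848.33 kJ/kg
Q = 1830 MJ/h = 508.33 kJ/s = 30500 kJ/min
ṁ = Q/Δh = 30500 / 848.33 = 35.953 kg/min

ṁ = 36.0 kg/min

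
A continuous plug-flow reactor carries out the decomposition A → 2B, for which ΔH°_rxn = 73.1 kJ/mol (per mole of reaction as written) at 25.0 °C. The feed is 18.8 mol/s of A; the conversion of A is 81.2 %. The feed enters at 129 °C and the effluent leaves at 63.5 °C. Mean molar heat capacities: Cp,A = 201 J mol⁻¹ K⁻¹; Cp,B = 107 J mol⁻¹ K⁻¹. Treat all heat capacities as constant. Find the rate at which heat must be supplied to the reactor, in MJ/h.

Extent of reaction ξ = 0.812 × 18.8 = 15.266 mol/s
Reaction term: ξ·ΔH°_rxn = 15.266 × 73.1 = 1115.9 kJ/s
Sensible, feed 129→25 °C: -393 kJ/s
Outlet flows (mol/s): A 3.5344, B 30.531
Sensible, products 25→63.5 °C: 153.12 kJ/s
Q = ΔH = 876.04 kJ/s = 876.04 kW
Heat supplied = 3153.8 MJ/h

Q_in = 3150 MJ/h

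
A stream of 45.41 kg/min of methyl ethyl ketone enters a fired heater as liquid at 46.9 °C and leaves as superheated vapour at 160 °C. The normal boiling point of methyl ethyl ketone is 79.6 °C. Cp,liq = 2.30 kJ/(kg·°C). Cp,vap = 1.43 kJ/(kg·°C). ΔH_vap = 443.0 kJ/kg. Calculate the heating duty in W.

liquid 46.9→79.6 °C: 75.21 kJ/kg
vaporisation at 79.6 °C: 443 kJ/kg
vapour 79.6→160 °C: 114.97 kJ/kg
Δh = 75.21 + 443 + 114.97 = 633.18 kJ/kg
Q = ṁ·Δh = 45.41 kg/min × 633.18 kJ/kg = 28753 kJ/min
|Q| = 479.21 kW = 479210 W

Q = 479000 W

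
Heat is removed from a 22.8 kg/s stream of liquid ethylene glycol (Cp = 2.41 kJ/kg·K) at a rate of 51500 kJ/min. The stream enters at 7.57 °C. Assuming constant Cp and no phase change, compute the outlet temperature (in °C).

Q = 51500 kJ/min = 858.33 kJ/s
ΔT = Q/(ṁ·Cp) = 858.33/(22.8×2.41) = 15.621 K
T_out = 7.57 − 15.621 = -8.0508 °C

T_out = -8.05 °C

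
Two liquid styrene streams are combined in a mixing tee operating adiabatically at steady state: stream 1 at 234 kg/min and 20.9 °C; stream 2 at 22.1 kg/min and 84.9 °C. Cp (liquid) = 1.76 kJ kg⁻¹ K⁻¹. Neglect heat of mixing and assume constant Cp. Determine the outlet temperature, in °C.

T_out = 26.4 °C

Energy balance with Q = 0: Σ ṁᵢCp,ᵢ(T_out − Tᵢ) = 0
Σ ṁᵢCp,ᵢTᵢ = 234×1.76×20.9 + 22.1×1.76×84.9 = 11910
Σ ṁᵢCp,ᵢ = 234×1.76 + 22.1×1.76 = 450.74
T_out = 11910 / 450.74 = 26.423 °C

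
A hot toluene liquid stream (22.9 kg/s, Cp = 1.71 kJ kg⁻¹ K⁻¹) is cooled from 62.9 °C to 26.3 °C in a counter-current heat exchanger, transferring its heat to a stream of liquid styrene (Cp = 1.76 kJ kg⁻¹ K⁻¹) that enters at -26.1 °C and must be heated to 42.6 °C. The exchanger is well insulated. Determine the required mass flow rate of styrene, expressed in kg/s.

ṁ_c = 11.9 kg/s

Heat released by hot stream: Q = 22.9 × 1.71 × (62.9 − 26.3) = 1433.2 kJ/s
Energy balance on cold side (adiabatic exchanger): Q = ṁ_c·Cp_c·(T_c,out − T_c,in)
ṁ_c = 1433.2 / [1.76 × (42.6 − -26.1)] = 11.853 kg/s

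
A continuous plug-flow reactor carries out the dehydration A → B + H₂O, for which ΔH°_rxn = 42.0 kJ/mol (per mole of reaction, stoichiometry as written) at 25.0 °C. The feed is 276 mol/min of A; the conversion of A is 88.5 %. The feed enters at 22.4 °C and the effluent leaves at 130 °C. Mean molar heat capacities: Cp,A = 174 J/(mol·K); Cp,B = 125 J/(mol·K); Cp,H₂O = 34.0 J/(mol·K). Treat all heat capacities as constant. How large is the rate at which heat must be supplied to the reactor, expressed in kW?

Q_in = 251 kW

Extent of reaction ξ = 0.885 × 276 = 244.26 mol/min
Reaction term: ξ·ΔH°_rxn = 244.26 × 42.0 = 10259 kJ/min
Sensible, feed 22.4→25 °C: 124.86 kJ/min
Outlet flows (mol/min): A 31.74, B 244.26, H₂O 244.26
Sensible, products 25→130 °C: 4657.8 kJ/min
Q = ΔH = 15042 kJ/min = 250.69 kW
Heat supplied = 250.69 kW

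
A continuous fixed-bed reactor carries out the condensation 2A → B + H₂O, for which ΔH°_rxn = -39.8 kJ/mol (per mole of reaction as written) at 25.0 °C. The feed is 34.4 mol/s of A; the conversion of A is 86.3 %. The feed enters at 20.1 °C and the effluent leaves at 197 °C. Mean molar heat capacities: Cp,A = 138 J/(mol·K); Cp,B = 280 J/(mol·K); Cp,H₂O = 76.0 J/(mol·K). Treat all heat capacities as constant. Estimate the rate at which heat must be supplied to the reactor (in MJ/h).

Q_in = 1630 MJ/h

Extent of reaction ξ = 0.863 × 34.4 / 2 = 14.844 mol/s
Reaction term: ξ·ΔH°_rxn = 14.844 × -39.8 = -590.78 kJ/s
Sensible, feed 20.1→25 °C: 23.261 kJ/s
Outlet flows (mol/s): A 4.7128, B 14.844, H₂O 14.844
Sensible, products 25→197 °C: 1020.8 kJ/s
Q = ΔH = 453.25 kJ/s = 453.25 kW
Heat supplied = 1631.7 MJ/h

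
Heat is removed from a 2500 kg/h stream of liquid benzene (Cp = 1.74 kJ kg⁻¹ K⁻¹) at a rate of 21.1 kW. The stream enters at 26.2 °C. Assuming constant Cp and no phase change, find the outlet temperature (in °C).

T_out = 8.74 °C

Q = 21.1 kW = 75960 kJ/h
ΔT = Q/(ṁ·Cp) = 75960/(2500×1.74) = 17.462 K
T_out = 26.2 − 17.462 = 8.7379 °C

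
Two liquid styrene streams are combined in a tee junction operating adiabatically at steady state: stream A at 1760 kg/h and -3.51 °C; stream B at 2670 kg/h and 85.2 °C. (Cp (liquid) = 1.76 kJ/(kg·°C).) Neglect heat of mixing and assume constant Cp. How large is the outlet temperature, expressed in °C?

No heat crosses the boundary, so H_out = H_in.
T_out = Σ ṁᵢCp,ᵢTᵢ / Σ ṁᵢCp,ᵢ
      = 389500 / 7796.8 = 49.956 °C

T_out = 50.0 °C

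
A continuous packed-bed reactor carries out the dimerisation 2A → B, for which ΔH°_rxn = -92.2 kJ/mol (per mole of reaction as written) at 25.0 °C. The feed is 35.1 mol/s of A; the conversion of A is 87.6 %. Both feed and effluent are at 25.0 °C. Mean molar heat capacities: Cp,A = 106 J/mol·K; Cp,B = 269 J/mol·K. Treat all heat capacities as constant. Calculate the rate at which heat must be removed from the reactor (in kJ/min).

Q_out = 85000 kJ/min

Extent of reaction ξ = 0.876 × 35.1 / 2 = 15.374 mol/s
Reaction term: ξ·ΔH°_rxn = 15.374 × -92.2 = -1417.5 kJ/s
Q = ΔH = -1417.5 kJ/s = -1417.5 kW
Heat removed = 85048 kJ/min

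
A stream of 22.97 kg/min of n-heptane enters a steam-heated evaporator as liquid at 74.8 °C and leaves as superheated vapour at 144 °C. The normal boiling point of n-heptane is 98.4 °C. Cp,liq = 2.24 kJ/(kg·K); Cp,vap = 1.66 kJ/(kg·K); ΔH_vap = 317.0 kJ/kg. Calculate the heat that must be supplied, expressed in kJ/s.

Q = 171 kJ/s

liquid 74.8→98.4 °C: 52.864 kJ/kg
vaporisation at 98.4 °C: 317 kJ/kg
vapour 98.4→144 °C: 75.696 kJ/kg
Δh = 52.864 + 317 + 75.696 = 445.56 kJ/kg
Q = ṁ·Δh = 22.97 kg/min × 445.56 kJ/kg = 10235 kJ/min
|Q| = 170.58 kW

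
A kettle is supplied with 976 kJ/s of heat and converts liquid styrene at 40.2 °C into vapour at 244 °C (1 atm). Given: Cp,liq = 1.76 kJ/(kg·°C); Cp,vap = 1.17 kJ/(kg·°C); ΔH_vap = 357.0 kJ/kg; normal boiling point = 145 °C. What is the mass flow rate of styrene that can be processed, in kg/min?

ṁ = 89.1 kg/min

Δh = 1.76×(145−40.2) + 357.0 + 1.17×(244−145) = 657.28 kJ/kg
Q = 976 kJ/s = 976 kJ/s = 58560 kJ/min
ṁ = Q/Δh = 58560 / 657.28 = 89.095 kg/min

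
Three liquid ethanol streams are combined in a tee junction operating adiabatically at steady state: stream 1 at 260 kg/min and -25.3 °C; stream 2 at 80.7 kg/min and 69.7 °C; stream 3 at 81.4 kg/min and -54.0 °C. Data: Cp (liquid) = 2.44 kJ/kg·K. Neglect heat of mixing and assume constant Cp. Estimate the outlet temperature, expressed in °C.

T_out = -12.7 °C

Adiabatic, steady state ⇒ Σ ṁᵢCp,ᵢ(T_out − Tᵢ) = 0
Σ ṁᵢCp,ᵢTᵢ = 260×2.44×-25.3 + 80.7×2.44×69.7 + 81.4×2.44×-54.0 = -13051
Σ ṁᵢCp,ᵢ = 260×2.44 + 80.7×2.44 + 81.4×2.44 = 1029.9
T_out = -13051 / 1029.9 = -12.672 °C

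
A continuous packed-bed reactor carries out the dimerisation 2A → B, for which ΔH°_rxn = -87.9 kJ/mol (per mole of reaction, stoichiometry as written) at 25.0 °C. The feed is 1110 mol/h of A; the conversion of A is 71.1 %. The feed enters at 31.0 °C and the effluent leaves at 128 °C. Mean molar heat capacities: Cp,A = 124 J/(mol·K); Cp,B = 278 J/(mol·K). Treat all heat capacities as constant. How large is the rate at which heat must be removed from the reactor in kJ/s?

Extent of reaction ξ = 0.711 × 1110 / 2 = 394.6 mol/h
Reaction term: ξ·ΔH°_rxn = 394.6 × -87.9 = -34686 kJ/h
Sensible, feed 31.0→25 °C: -825.84 kJ/h
Outlet flows (mol/h): A 320.79, B 394.6
Sensible, products 25→128 °C: 15396 kJ/h
Q = ΔH = -20115 kJ/h = -5.5876 kW
Heat removed = 5.5876 kJ/s

Q_out = 5.59 kJ/s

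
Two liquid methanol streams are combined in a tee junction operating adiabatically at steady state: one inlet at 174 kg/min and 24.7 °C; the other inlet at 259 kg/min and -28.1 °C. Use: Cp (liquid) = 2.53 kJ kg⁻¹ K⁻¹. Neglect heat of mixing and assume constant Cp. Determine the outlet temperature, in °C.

T_out = -6.88 °C

Energy balance with Q = 0: Σ ṁᵢCp,ᵢ(T_out − Tᵢ) = 0
T_out = Σ ṁᵢCp,ᵢTᵢ / Σ ṁᵢCp,ᵢ
      = -7539.7 / 1095.5 = -6.8824 °C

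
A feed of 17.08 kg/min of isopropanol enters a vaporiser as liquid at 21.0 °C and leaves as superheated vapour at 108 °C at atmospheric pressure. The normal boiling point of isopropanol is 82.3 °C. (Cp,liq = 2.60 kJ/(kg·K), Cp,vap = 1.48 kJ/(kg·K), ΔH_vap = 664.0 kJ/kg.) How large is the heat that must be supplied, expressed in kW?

Q = 245 kW

liquid 21.0→82.3 °C: 159.38 kJ/kg
vaporisation at 82.3 °C: 664 kJ/kg
vapour 82.3→108 °C: 38.036 kJ/kg
Δh = 159.38 + 664 + 38.036 = 861.42 kJ/kg
Q = ṁ·Δh = 17.08 kg/min × 861.42 kJ/kg = 14713 kJ/min
|Q| = 245.22 kW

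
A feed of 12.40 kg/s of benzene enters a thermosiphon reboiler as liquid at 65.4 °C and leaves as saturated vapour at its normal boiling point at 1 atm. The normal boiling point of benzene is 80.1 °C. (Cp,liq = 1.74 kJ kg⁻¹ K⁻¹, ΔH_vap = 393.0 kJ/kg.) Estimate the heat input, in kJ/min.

liquid 65.4→80.1 °C: 25.578 kJ/kg
vaporisation at 80.1 °C: 393 kJ/kg
Δh = 25.578 + 393 = 418.58 kJ/kg
Q = ṁ·Δh = 12.40 kg/s × 418.58 kJ/kg = 5190.4 kJ/s
|Q| = 5190.4 kW = 311420 kJ/min

Q = 311000 kJ/min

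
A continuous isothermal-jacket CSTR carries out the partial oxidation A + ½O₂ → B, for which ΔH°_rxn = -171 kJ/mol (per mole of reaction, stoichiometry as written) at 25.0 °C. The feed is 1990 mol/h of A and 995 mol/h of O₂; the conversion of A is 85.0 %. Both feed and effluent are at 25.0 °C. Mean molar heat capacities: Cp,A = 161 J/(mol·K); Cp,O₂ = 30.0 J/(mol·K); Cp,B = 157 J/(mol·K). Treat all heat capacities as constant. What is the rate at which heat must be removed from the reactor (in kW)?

Q_out = 80.3 kW

Extent of reaction ξ = 0.850 × 1990 = 1691.5 mol/h
Reaction term: ξ·ΔH°_rxn = 1691.5 × -171 = -289250 kJ/h
Q = ΔH = -289250 kJ/h = -80.346 kW
Heat removed = 80.346 kW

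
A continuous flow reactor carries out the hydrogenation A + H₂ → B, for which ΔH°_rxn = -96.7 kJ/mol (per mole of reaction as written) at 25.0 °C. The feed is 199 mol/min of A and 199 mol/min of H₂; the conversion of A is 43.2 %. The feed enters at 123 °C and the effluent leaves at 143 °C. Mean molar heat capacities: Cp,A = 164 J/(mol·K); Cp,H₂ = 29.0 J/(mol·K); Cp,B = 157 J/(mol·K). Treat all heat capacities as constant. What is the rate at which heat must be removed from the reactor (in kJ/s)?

Extent of reaction ξ = 0.432 × 199 = 85.968 mol/min
Reaction term: ξ·ΔH°_rxn = 85.968 × -96.7 = -8313.1 kJ/min
Sensible, feed 123→25 °C: -3763.9 kJ/min
Outlet flows (mol/min): A 113.03, H₂ 113.03, B 85.968
Sensible, products 25→143 °C: 4166.8 kJ/min
Q = ΔH = -7910.2 kJ/min = -131.84 kW
Heat removed = 131.84 kJ/s

Q_out = 132 kJ/s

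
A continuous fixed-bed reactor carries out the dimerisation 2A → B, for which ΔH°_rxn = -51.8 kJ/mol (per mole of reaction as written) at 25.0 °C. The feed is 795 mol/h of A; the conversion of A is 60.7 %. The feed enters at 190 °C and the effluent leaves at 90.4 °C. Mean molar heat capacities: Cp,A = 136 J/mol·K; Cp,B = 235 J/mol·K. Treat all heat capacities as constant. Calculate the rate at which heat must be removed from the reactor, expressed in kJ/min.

Q_out = 398 kJ/min

Extent of reaction ξ = 0.607 × 795 / 2 = 241.28 mol/h
Reaction term: ξ·ΔH°_rxn = 241.28 × -51.8 = -12498 kJ/h
Sensible, feed 190→25 °C: -17840 kJ/h
Outlet flows (mol/h): A 312.44, B 241.28
Sensible, products 25→90.4 °C: 6487.2 kJ/h
Q = ΔH = -23851 kJ/h = -6.6253 kW
Heat removed = 397.52 kJ/min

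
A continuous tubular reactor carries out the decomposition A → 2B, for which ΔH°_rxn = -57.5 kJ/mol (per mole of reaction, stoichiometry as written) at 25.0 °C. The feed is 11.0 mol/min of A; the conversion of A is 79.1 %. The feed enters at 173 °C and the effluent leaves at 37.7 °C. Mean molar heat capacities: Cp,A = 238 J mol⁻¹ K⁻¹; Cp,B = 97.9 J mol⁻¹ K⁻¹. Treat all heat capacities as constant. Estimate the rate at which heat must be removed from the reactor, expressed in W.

Extent of reaction ξ = 0.791 × 11.0 = 8.701 mol/min
Reaction term: ξ·ΔH°_rxn = 8.701 × -57.5 = -500.31 kJ/min
Sensible, feed 173→25 °C: -387.46 kJ/min
Outlet flows (mol/min): A 2.299, B 17.402
Sensible, products 25→37.7 °C: 28.585 kJ/min
Q = ΔH = -859.19 kJ/min = -14.32 kW
Heat removed = 14320 W

Q_out = 14300 W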